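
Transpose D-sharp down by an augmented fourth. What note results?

A

D down a perfect fourth is A, so the target letter is A.
From D#, an augmented fourth is 6 semitones down: A.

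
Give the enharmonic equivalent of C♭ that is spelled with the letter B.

B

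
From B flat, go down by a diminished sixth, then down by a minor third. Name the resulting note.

A diminished sixth down from Bb is D# (letter D, 7 semitones down).
A minor third down from D# is B# (letter B, 3 semitones down).

B#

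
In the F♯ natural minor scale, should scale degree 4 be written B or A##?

Each scale degree takes a distinct letter name. Degree 4 of a scale on F must use the letter B.
B and A## are enharmonically the same pitch, but only B uses the letter B, so it is the correct spelling here.

B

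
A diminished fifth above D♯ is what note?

A

D up a perfect fifth is A, so the target letter is A.
From D#, a diminished fifth is 6 semitones up: A.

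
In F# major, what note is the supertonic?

Degree 2 takes the letter 1 step above F, which is G.
In major, degree 2 sits 2 semitones above the tonic. F# + 2 semitones is pitch class 8, spelled on G as G#.

G#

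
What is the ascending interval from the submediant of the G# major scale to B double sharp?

The submediant of G# major is E#.
E# up to B##: letters E→B make it a fifth; 8 semitones makes it augmented.

augmented fifth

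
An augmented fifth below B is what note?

A fifth below B lands on the letter E.
An augmented fifth spans 8 semitones, so B moves to pitch class 3. On the letter E that is Eb.

Eb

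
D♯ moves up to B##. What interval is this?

The letter names run D→B, a span of 5 letter steps, so the interval is some kind of sixth.
D# to B## is 10 semitones. A major sixth is 9, so 10 makes it augmented.

augmented sixth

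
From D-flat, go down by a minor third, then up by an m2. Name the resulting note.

Cb

A minor third down from Db is Bb (letter B, 3 semitones down).
A minor second up from Bb is Cb (letter C, 1 semitone up).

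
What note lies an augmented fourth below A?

Eb

A fourth below A lands on the letter E.
An augmented fourth spans 6 semitones, so A moves to pitch class 3. On the letter E that is Eb.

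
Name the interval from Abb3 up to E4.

doubly augmented fifth

Counting letters A–B–C–D–E gives a fifth.
Abb→E = 9 semitones, 2 wider than the perfect fifth (7), so doubly augmented.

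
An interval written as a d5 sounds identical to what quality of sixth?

doubly diminished

A diminished fifth spans 6 semitones.
A sixth spanning 6 semitones is doubly diminished (the major sixth is 9).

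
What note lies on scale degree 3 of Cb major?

Eb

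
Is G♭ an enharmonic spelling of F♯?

Gb is pitch class 6; F# is pitch class 6.
All spellings map to pitch class 6, so they are enharmonically equivalent.

Yes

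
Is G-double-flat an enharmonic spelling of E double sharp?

No

Two spellings are enharmonically equivalent only if they share a pitch class.
Here Gbb → 5, E## → 6; 5 ≠ 6, so they are not.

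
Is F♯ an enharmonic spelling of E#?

F# is pitch class 6; E# is pitch class 5.
The pitch classes differ (6 vs. 5), so they are not enharmonic equivalents.

No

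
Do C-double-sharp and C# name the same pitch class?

C## is pitch class 2; C# is pitch class 1.
The pitch classes differ (2 vs. 1), so they are not enharmonic equivalents.

No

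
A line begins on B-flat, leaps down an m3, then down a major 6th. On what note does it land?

A minor third down from Bb is G (letter G, 3 semitones down).
A major sixth down from G is Bb (letter B, 9 semitones down).

Bb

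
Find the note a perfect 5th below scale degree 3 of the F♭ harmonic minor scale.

Dbb

Scale degree 3 of Fb harmonic minor is Abb.
A perfect fifth (7 semitones) below Abb lands on the letter D, giving Dbb.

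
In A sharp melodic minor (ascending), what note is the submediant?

The A# melodic minor (ascending) scale runs A# B# C# D# E# F## G##.
Degree 6 is F##.

F##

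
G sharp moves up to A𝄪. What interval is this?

The letter names run G→A, a span of 1 letter step, so the interval is some kind of second.
G# to A## is 3 semitones. A major second is 2, so 3 makes it augmented.

augmented second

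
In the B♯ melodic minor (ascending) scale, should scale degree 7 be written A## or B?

A##

Each scale degree takes a distinct letter name. Degree 7 of a scale on B must use the letter A.
A## and B are enharmonically the same pitch, but only A## uses the letter A, so it is the correct spelling here.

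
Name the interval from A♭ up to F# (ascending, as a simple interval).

The letter names run A→F, a span of 5 letter steps, so the interval is some kind of sixth.
Ab to F# is 10 semitones. A major sixth is 9, so 10 makes it augmented.

augmented sixth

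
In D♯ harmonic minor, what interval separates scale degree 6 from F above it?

diminished fifth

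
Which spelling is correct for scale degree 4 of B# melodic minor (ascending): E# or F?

Each scale degree takes a distinct letter name. Degree 4 of a scale on B must use the letter E.
E# and F are enharmonically the same pitch, but only E# uses the letter E, so it is the correct spelling here.

E#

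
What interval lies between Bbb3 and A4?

Counting letters B–C–D–E–F–G–A gives a seventh.
Bbb→A = 12 semitones, 1 wider than the major seventh (11), so augmented.

augmented seventh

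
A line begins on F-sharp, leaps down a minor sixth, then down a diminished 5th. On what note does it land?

D##

A minor sixth down from F# is A# (letter A, 8 semitones down).
A diminished fifth down from A# is D## (letter D, 6 semitones down).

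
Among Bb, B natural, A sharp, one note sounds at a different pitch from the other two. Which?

B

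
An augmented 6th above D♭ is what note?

A sixth above D lands on the letter B.
An augmented sixth spans 10 semitones, so Db moves to pitch class 11. On the letter B that is B.

B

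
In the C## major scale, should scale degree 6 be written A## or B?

Each scale degree takes a distinct letter name. Degree 6 of a scale on C must use the letter A.
A## and B are enharmonically the same pitch, but only A## uses the letter A, so it is the correct spelling here.

A##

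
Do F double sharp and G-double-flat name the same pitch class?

F## is pitch class 7; Gbb is pitch class 5.
The pitch classes differ (7 vs. 5), so they are not enharmonic equivalents.

No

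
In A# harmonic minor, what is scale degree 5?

E#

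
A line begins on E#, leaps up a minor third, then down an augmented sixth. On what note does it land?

Bb

A minor third up from E# is G# (letter G, 3 semitones up).
An augmented sixth down from G# is Bb (letter B, 10 semitones down).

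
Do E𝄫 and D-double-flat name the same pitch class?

No

Two spellings are enharmonically equivalent only if they share a pitch class.
Here Ebb → 2, Dbb → 0; 0 ≠ 2, so they are not.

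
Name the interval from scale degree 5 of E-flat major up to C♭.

minor second

Scale degree 5 of Eb major is Bb.
Bb up to Cb: letters B→C make it a second; 1 semitone makes it minor.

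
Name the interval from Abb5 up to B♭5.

Counting letters A–B gives a second.
Abb→Bb = 3 semitones, 1 wider than the major second (2), so augmented.

augmented second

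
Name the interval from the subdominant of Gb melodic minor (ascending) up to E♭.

The subdominant of Gb melodic minor (ascending) is Cb.
Cb up to Eb: letters C→E make it a third; 4 semitones makes it major.

major third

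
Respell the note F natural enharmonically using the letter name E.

E#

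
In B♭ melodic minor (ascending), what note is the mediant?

Db

Degree 3 takes the letter 2 steps above B, which is D.
In melodic minor (ascending), degree 3 sits 3 semitones above the tonic. Bb + 3 semitones is pitch class 1, spelled on D as Db.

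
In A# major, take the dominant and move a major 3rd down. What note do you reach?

The dominant of A# major is E#.
A major third (4 semitones) below E# lands on the letter C, giving C#.

C#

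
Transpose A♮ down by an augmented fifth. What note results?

Db

A fifth below A lands on the letter D.
An augmented fifth spans 8 semitones, so A moves to pitch class 1. On the letter D that is Db.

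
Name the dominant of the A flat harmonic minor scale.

Degree 5 takes the letter 4 steps above A, which is E.
In harmonic minor, degree 5 sits 7 semitones above the tonic. Ab + 7 semitones is pitch class 3, spelled on E as Eb.

Eb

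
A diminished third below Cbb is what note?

C down a major third is Ab, so the target letter is A.
From Cbb, a diminished third is 2 semitones down: Ab.

Ab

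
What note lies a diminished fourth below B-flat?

F#

A fourth below B lands on the letter F.
A diminished fourth spans 4 semitones, so Bb moves to pitch class 6. On the letter F that is F#.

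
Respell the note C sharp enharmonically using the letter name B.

C# is pitch class 1. The letter B alone is pitch class 11.
To reach pitch class 1 from B requires an offset of +2 semitones, i.e. double sharp: B##.

B##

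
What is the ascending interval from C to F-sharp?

The letter names run C→F, a span of 3 letter steps, so the interval is some kind of fourth.
C to F# is 6 semitones. A perfect fourth is 5, so 6 makes it augmented.

augmented fourth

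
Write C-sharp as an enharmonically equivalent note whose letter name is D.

C# is pitch class 1. The letter D alone is pitch class 2.
To reach pitch class 1 from D requires an offset of -1 semitone, i.e. flat: Db.

Db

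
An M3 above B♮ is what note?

A third above B lands on the letter D.
A major third spans 4 semitones, so B moves to pitch class 3. On the letter D that is D#.

D#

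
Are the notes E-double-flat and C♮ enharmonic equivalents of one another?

No

Ebb is pitch class 2; C is pitch class 0.
The pitch classes differ (2 vs. 0), so they are not enharmonic equivalents.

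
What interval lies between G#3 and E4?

minor sixth

The letter names run G→E, a span of 5 letter steps, so the interval is some kind of sixth.
G# to E is 8 semitones. A major sixth is 9, so 8 makes it minor.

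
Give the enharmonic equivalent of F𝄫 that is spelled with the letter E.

Plain E sits 1 semitone above Fbb, so on the letter E the same pitch needs a flat: Eb.

Eb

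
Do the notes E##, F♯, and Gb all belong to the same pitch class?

E## is pitch class 6; F# is pitch class 6; Gb is pitch class 6.
All spellings map to pitch class 6, so they are enharmonically equivalent.

Yes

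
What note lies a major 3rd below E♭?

A third below E lands on the letter C.
A major third spans 4 semitones, so Eb moves to pitch class 11. On the letter C that is Cb.

Cb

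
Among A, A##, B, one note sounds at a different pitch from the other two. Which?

A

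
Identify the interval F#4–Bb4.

diminished fourth

Counting letters F–G–A–B gives a fourth.
F#→Bb = 4 semitones, 1 narrower than the perfect fourth (5), so diminished.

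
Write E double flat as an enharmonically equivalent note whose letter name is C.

Plain C sits 2 semitones below Ebb, so on the letter C the same pitch needs a double sharp: C##.

C##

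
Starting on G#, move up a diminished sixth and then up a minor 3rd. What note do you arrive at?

Gb

A diminished sixth up from G# is Eb (letter E, 7 semitones up).
A minor third up from Eb is Gb (letter G, 3 semitones up).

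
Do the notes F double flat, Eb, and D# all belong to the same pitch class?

Yes

Fbb is pitch class 3; Eb is pitch class 3; D# is pitch class 3.
All spellings map to pitch class 3, so they are enharmonically equivalent.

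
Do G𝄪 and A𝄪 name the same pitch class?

G## is pitch class 9; A## is pitch class 11.
The pitch classes differ (9 vs. 11), so they are not enharmonic equivalents.

No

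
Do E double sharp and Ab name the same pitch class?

No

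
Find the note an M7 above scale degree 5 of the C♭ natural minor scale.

Scale degree 5 of Cb natural minor is Gb.
A major seventh (11 semitones) above Gb lands on the letter F, giving F.

F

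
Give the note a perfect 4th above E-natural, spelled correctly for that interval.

A

E up a perfect fourth is A, so the target letter is A.
From E, a perfect fourth is 5 semitones up: A.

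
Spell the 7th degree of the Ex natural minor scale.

D##

Degree 7 takes the letter 6 steps above E, which is D.
In natural minor, degree 7 sits 10 semitones above the tonic. E## + 10 semitones is pitch class 4, spelled on D as D##.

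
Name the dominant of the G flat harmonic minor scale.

Db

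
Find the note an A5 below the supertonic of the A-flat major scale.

Ebb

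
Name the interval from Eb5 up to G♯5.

Counting letters E–F–G gives a third.
Eb→G# = 5 semitones, 1 wider than the major third (4), so augmented.

augmented third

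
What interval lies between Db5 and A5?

The letter names run D→A, a span of 4 letter steps, so the interval is some kind of fifth.
Db to A is 8 semitones. A perfect fifth is 7, so 8 makes it augmented.

augmented fifth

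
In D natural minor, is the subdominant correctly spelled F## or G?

G

Each scale degree takes a distinct letter name. Degree 4 of a scale on D must use the letter G.
G and F## are enharmonically the same pitch, but only G uses the letter G, so it is the correct spelling here.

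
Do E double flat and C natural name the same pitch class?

No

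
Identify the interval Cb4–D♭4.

The letter names run C→D, a span of 1 letter step, so the interval is some kind of second.
Cb to Db is 2 semitones. A major second is 2, so 2 makes it major.

major second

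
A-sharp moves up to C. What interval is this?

diminished third

The letter names run A→C, a span of 2 letter steps, so the interval is some kind of third.
A# to C is 2 semitones. A major third is 4, so 2 makes it diminished.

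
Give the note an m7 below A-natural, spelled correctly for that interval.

B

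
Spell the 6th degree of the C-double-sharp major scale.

The C## major scale runs C## D## E## F## G## A## B##.
Degree 6 is A##.

A##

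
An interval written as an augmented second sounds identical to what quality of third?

An augmented second spans 3 semitones.
A third spanning 3 semitones is minor (the major third is 4).

minor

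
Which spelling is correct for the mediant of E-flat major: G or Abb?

Each scale degree takes a distinct letter name. Degree 3 of a scale on E must use the letter G.
G and Abb are enharmonically the same pitch, but only G uses the letter G, so it is the correct spelling here.

G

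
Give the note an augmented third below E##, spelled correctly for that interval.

A third below E lands on the letter C.
An augmented third spans 5 semitones, so E## moves to pitch class 1. On the letter C that is C#.

C#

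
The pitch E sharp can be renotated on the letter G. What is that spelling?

Plain G sits 2 semitones above E#, so on the letter G the same pitch needs a double flat: Gbb.

Gbb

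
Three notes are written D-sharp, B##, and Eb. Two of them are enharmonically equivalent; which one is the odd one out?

B##

In 12-tone equal temperament, enharmonic equivalents share a pitch class. D# is pitch class 3; B## is pitch class 1; Eb is pitch class 3.
D# and Eb share pitch class 3, while B## is pitch class 1.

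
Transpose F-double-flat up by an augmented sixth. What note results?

A sixth above F lands on the letter D.
An augmented sixth spans 10 semitones, so Fbb moves to pitch class 1. On the letter D that is Db.

Db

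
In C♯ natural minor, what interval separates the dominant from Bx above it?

The dominant of C# natural minor is G#.
G# up to B##: letters G→B make it a third; 5 semitones makes it augmented.

augmented third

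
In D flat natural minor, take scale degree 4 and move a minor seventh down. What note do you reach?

Ab

Scale degree 4 of Db natural minor is Gb.
A minor seventh (10 semitones) below Gb lands on the letter A, giving Ab.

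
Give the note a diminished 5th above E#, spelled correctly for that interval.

B

A fifth above E lands on the letter B.
A diminished fifth spans 6 semitones, so E# moves to pitch class 11. On the letter B that is B.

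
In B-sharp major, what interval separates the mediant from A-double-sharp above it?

perfect fifth

The mediant of B# major is D##.
D## up to A##: letters D→A make it a fifth; 7 semitones makes it perfect.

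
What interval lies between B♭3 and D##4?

Counting letters B–C–D gives a third.
Bb→D## = 6 semitones, 2 wider than the major third (4), so doubly augmented.

doubly augmented third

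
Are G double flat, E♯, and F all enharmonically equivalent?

Yes

Gbb = pitch class 5 and E# = pitch class 5 and F = pitch class 5 — the same pitch class, so they are enharmonic equivalents.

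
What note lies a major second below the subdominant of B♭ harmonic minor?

Db

The subdominant of Bb harmonic minor is Eb.
A major second (2 semitones) below Eb lands on the letter D, giving Db.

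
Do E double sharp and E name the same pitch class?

No

E## is pitch class 6; E is pitch class 4.
The pitch classes differ (6 vs. 4), so they are not enharmonic equivalents.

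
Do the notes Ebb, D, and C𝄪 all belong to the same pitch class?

Ebb is pitch class 2; D is pitch class 2; C## is pitch class 2.
All spellings map to pitch class 2, so they are enharmonically equivalent.

Yes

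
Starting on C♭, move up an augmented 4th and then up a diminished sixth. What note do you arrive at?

An augmented fourth up from Cb is F (letter F, 6 semitones up).
A diminished sixth up from F is Dbb (letter D, 7 semitones up).

Dbb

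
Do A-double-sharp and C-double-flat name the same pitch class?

No

A## is pitch class 11; Cbb is pitch class 10.
The pitch classes differ (11 vs. 10), so they are not enharmonic equivalents.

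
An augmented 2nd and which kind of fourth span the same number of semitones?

An augmented second spans 3 semitones.
A fourth spanning 3 semitones is doubly diminished (the perfect fourth is 5).

doubly diminished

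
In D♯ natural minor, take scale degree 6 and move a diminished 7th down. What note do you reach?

Scale degree 6 of D# natural minor is B.
A diminished seventh (9 semitones) below B lands on the letter C, giving C##.

C##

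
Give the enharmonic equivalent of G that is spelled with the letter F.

F##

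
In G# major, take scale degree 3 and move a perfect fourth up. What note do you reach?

E#

Scale degree 3 of G# major is B#.
A perfect fourth (5 semitones) above B# lands on the letter E, giving E#.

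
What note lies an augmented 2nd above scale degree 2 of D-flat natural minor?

F#

Scale degree 2 of Db natural minor is Eb.
An augmented second (3 semitones) above Eb lands on the letter F, giving F#.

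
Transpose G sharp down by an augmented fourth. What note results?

D

G down a perfect fourth is D, so the target letter is D.
From G#, an augmented fourth is 6 semitones down: D.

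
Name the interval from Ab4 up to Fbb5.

diminished sixth

The letter names run A→F, a span of 5 letter steps, so the interval is some kind of sixth.
Ab to Fbb is 7 semitones. A major sixth is 9, so 7 makes it diminished.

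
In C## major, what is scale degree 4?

Degree 4 takes the letter 3 steps above C, which is F.
In major, degree 4 sits 5 semitones above the tonic. C## + 5 semitones is pitch class 7, spelled on F as F##.

F##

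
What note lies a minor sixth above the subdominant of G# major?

A

The subdominant of G# major is C#.
A minor sixth (8 semitones) above C# lands on the letter A, giving A.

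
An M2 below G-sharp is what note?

G down a major second is F, so the target letter is F.
From G#, a major second is 2 semitones down: F#.

F#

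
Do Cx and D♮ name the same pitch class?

Yes

C## is pitch class 2; D is pitch class 2.
All spellings map to pitch class 2, so they are enharmonically equivalent.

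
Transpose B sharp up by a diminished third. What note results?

D

B up a major third is D#, so the target letter is D.
From B#, a diminished third is 2 semitones up: D.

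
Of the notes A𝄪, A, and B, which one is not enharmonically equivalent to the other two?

A

In 12-tone equal temperament, enharmonic equivalents share a pitch class. A## is pitch class 11; A is pitch class 9; B is pitch class 11.
A## and B share pitch class 11, while A is pitch class 9.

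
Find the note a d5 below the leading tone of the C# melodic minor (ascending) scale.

E##

The leading tone of C# melodic minor (ascending) is B#.
A diminished fifth (6 semitones) below B# lands on the letter E, giving E##.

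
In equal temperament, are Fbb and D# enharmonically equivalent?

Yes

Fbb = pitch class 3 and D# = pitch class 3 — the same pitch class, so they are enharmonic equivalents.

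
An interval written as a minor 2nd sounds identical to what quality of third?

doubly diminished

A minor second spans 1 semitone.
A third spanning 1 semitone is doubly diminished (the major third is 4).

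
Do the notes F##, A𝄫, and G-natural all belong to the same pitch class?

Yes

F## = pitch class 7 and Abb = pitch class 7 and G = pitch class 7 — the same pitch class, so they are enharmonic equivalents.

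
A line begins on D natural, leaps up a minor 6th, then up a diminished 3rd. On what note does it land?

A minor sixth up from D is Bb (letter B, 8 semitones up).
A diminished third up from Bb is Dbb (letter D, 2 semitones up).

Dbb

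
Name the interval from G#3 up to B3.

minor third

The letter names run G→B, a span of 2 letter steps, so the interval is some kind of third.
G# to B is 3 semitones. A major third is 4, so 3 makes it minor.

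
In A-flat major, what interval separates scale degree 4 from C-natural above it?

Scale degree 4 of Ab major is Db.
Db up to C: letters D→C make it a seventh; 11 semitones makes it major.

major seventh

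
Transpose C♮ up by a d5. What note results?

C up a perfect fifth is G, so the target letter is G.
From C, a diminished fifth is 6 semitones up: Gb.

Gb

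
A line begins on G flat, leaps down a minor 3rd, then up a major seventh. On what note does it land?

A minor third down from Gb is Eb (letter E, 3 semitones down).
A major seventh up from Eb is D (letter D, 11 semitones up).

D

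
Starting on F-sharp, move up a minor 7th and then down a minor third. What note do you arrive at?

A minor seventh up from F# is E (letter E, 10 semitones up).
A minor third down from E is C# (letter C, 3 semitones down).

C#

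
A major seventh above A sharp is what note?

A seventh above A lands on the letter G.
A major seventh spans 11 semitones, so A# moves to pitch class 9. On the letter G that is G##.

G##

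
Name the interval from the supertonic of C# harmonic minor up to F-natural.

diminished third

The supertonic of C# harmonic minor is D#.
D# up to F: letters D→F make it a third; 2 semitones makes it diminished.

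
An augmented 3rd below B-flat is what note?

Gbb

A third below B lands on the letter G.
An augmented third spans 5 semitones, so Bb moves to pitch class 5. On the letter G that is Gbb.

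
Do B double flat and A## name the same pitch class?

Bbb is pitch class 9; A## is pitch class 11.
The pitch classes differ (9 vs. 11), so they are not enharmonic equivalents.

No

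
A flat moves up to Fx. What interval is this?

doubly augmented sixth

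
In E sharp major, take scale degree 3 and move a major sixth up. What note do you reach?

Scale degree 3 of E# major is G##.
A major sixth (9 semitones) above G## lands on the letter E, giving E##.

E##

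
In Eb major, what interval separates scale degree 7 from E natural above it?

major second

Scale degree 7 of Eb major is D.
D up to E: letters D→E make it a second; 2 semitones makes it major.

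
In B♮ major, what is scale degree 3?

D#

Degree 3 takes the letter 2 steps above B, which is D.
In major, degree 3 sits 4 semitones above the tonic. B + 4 semitones is pitch class 3, spelled on D as D#.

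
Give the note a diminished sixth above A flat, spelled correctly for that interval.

Fbb

A sixth above A lands on the letter F.
A diminished sixth spans 7 semitones, so Ab moves to pitch class 3. On the letter F that is Fbb.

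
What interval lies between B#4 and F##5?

Counting letters B–C–D–E–F gives a fifth.
B#→F## = 7 semitones, exactly the perfect fifth.

perfect fifth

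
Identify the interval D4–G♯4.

The letter names run D→G, a span of 3 letter steps, so the interval is some kind of fourth.
D to G# is 6 semitones. A perfect fourth is 5, so 6 makes it augmented.

augmented fourth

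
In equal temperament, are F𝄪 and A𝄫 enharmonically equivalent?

F## is pitch class 7; Abb is pitch class 7.
All spellings map to pitch class 7, so they are enharmonically equivalent.

Yes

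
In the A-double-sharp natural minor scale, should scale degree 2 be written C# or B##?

Each scale degree takes a distinct letter name. Degree 2 of a scale on A must use the letter B.
B## and C# are enharmonically the same pitch, but only B## uses the letter B, so it is the correct spelling here.

B##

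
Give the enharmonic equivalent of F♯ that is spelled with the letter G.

F# is pitch class 6. The letter G alone is pitch class 7.
To reach pitch class 6 from G requires an offset of -1 semitone, i.e. flat: Gb.

Gb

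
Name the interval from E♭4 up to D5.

major seventh

The letter names run E→D, a span of 6 letter steps, so the interval is some kind of seventh.
Eb to D is 11 semitones. A major seventh is 11, so 11 makes it major.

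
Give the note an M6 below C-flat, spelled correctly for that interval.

A sixth below C lands on the letter E.
A major sixth spans 9 semitones, so Cb moves to pitch class 2. On the letter E that is Ebb.

Ebb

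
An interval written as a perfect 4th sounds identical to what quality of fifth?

A perfect fourth spans 5 semitones.
A fifth spanning 5 semitones is doubly diminished (the perfect fifth is 7).

doubly diminished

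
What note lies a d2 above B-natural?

Cb

A second above B lands on the letter C.
A diminished second spans 0 semitones, so B moves to pitch class 11. On the letter C that is Cb.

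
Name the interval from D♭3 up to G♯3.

doubly augmented fourth

The letter names run D→G, a span of 3 letter steps, so the interval is some kind of fourth.
Db to G# is 7 semitones. A perfect fourth is 5, so 7 makes it doubly augmented.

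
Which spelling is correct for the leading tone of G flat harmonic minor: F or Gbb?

F

Each scale degree takes a distinct letter name. Degree 7 of a scale on G must use the letter F.
F and Gbb are enharmonically the same pitch, but only F uses the letter F, so it is the correct spelling here.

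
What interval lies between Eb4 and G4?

The letter names run E→G, a span of 2 letter steps, so the interval is some kind of third.
Eb to G is 4 semitones. A major third is 4, so 4 makes it major.

major third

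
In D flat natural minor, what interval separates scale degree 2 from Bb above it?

perfect fifth

Scale degree 2 of Db natural minor is Eb.
Eb up to Bb: letters E→B make it a fifth; 7 semitones makes it perfect.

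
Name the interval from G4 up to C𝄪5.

doubly augmented fourth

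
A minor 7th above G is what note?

F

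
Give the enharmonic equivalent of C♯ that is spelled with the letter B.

Plain B sits 2 semitones below C#, so on the letter B the same pitch needs a double sharp: B##.

B##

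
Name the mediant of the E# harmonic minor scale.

G#

The E# harmonic minor scale runs E# F## G# A# B# C# D##.
Degree 3 is G#.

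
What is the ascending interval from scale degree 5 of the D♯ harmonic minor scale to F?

Scale degree 5 of D# harmonic minor is A#.
A# up to F: letters A→F make it a sixth; 7 semitones makes it diminished.

diminished sixth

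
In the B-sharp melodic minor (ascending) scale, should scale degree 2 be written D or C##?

Each scale degree takes a distinct letter name. Degree 2 of a scale on B must use the letter C.
C## and D are enharmonically the same pitch, but only C## uses the letter C, so it is the correct spelling here.

C##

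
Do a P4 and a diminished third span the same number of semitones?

A perfect fourth spans 5 semitones; a diminished third spans 2.
The spans differ, so they are not enharmonic equivalents.

No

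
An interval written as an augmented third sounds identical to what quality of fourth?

An augmented third spans 5 semitones.
A fourth spanning 5 semitones is perfect (the perfect fourth is 5).

perfect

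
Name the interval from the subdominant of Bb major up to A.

The subdominant of Bb major is Eb.
Eb up to A: letters E→A make it a fourth; 6 semitones makes it augmented.

augmented fourth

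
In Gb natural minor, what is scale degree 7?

Fb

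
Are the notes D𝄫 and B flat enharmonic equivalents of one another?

No

Two spellings are enharmonically equivalent only if they share a pitch class.
Here Dbb → 0, Bb → 10; 0 ≠ 10, so they are not.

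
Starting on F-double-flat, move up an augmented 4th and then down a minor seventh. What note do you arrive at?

Cb

An augmented fourth up from Fbb is Bbb (letter B, 6 semitones up).
A minor seventh down from Bbb is Cb (letter C, 10 semitones down).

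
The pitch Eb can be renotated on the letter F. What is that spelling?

Fbb

Eb is pitch class 3. The letter F alone is pitch class 5.
To reach pitch class 3 from F requires an offset of -2 semitones, i.e. double flat: Fbb.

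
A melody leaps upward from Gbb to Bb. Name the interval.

augmented third

Counting letters G–A–B gives a third.
Gbb→Bb = 5 semitones, 1 wider than the major third (4), so augmented.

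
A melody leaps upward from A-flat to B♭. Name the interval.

major second

Counting letters A–B gives a second.
Ab→Bb = 2 semitones, exactly the major second.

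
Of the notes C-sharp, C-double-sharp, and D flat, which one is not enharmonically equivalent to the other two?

In 12-tone equal temperament, enharmonic equivalents share a pitch class. C# is pitch class 1; C## is pitch class 2; Db is pitch class 1.
C# and Db share pitch class 1, while C## is pitch class 2.

C##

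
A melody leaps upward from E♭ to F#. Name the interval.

Counting letters E–F gives a second.
Eb→F# = 3 semitones, 1 wider than the major second (2), so augmented.

augmented second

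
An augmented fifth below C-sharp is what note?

C down a perfect fifth is F, so the target letter is F.
From C#, an augmented fifth is 8 semitones down: F.

F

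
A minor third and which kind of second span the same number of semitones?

augmented

A minor third spans 3 semitones.
A second spanning 3 semitones is augmented (the major second is 2).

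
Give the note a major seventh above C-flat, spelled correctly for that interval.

Bb

A seventh above C lands on the letter B.
A major seventh spans 11 semitones, so Cb moves to pitch class 10. On the letter B that is Bb.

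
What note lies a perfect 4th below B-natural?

B down a perfect fourth is F#, so the target letter is F.
From B, a perfect fourth is 5 semitones down: F#.

F#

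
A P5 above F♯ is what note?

C#

A fifth above F lands on the letter C.
A perfect fifth spans 7 semitones, so F# moves to pitch class 1. On the letter C that is C#.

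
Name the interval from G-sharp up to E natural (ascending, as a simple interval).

The letter names run G→E, a span of 5 letter steps, so the interval is some kind of sixth.
G# to E is 8 semitones. A major sixth is 9, so 8 makes it minor.

minor sixth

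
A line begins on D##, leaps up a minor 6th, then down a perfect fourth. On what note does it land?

A minor sixth up from D## is B# (letter B, 8 semitones up).
A perfect fourth down from B# is F## (letter F, 5 semitones down).

F##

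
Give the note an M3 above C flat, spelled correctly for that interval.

C up a major third is E, so the target letter is E.
From Cb, a major third is 4 semitones up: Eb.

Eb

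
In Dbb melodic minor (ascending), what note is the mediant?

Fbb

Degree 3 takes the letter 2 steps above D, which is F.
In melodic minor (ascending), degree 3 sits 3 semitones above the tonic. Dbb + 3 semitones is pitch class 3, spelled on F as Fbb.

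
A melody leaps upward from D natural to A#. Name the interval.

augmented fifth

The letter names run D→A, a span of 4 letter steps, so the interval is some kind of fifth.
D to A# is 8 semitones. A perfect fifth is 7, so 8 makes it augmented.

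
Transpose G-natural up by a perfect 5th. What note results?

D

A fifth above G lands on the letter D.
A perfect fifth spans 7 semitones, so G moves to pitch class 2. On the letter D that is D.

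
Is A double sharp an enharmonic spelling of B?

Yes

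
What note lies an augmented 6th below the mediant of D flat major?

The mediant of Db major is F.
An augmented sixth (10 semitones) below F lands on the letter A, giving Abb.

Abb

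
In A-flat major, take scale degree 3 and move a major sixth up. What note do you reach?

A

Scale degree 3 of Ab major is C.
A major sixth (9 semitones) above C lands on the letter A, giving A.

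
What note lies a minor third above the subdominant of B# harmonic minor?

The subdominant of B# harmonic minor is E#.
A minor third (3 semitones) above E# lands on the letter G, giving G#.

G#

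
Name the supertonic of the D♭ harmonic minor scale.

The Db harmonic minor scale runs Db Eb Fb Gb Ab Bbb C.
Degree 2 is Eb.

Eb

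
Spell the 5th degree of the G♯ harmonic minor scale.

D#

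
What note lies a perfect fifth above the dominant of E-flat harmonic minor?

F

The dominant of Eb harmonic minor is Bb.
A perfect fifth (7 semitones) above Bb lands on the letter F, giving F.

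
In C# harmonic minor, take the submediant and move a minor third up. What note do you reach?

C

The submediant of C# harmonic minor is A.
A minor third (3 semitones) above A lands on the letter C, giving C.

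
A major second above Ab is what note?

A up a major second is B, so the target letter is B.
From Ab, a major second is 2 semitones up: Bb.

Bb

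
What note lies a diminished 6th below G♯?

B##

G down a major sixth is Bb, so the target letter is B.
From G#, a diminished sixth is 7 semitones down: B##.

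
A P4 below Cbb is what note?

A fourth below C lands on the letter G.
A perfect fourth spans 5 semitones, so Cbb moves to pitch class 5. On the letter G that is Gbb.

Gbb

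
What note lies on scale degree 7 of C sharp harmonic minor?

B#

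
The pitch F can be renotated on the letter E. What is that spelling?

E#

Plain E sits 1 semitone below F, so on the letter E the same pitch needs a sharp: E#.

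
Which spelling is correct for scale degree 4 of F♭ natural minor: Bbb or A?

Bbb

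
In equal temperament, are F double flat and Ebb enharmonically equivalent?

No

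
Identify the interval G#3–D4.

The letter names run G→D, a span of 4 letter steps, so the interval is some kind of fifth.
G# to D is 6 semitones. A perfect fifth is 7, so 6 makes it diminished.

diminished fifth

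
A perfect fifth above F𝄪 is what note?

A fifth above F lands on the letter C.
A perfect fifth spans 7 semitones, so F## moves to pitch class 2. On the letter C that is C##.

C##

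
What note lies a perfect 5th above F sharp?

A fifth above F lands on the letter C.
A perfect fifth spans 7 semitones, so F# moves to pitch class 1. On the letter C that is C#.

C#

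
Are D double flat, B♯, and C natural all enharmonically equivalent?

Dbb is pitch class 0; B# is pitch class 0; C is pitch class 0.
All spellings map to pitch class 0, so they are enharmonically equivalent.

Yes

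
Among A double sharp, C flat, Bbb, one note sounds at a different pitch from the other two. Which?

In 12-tone equal temperament, enharmonic equivalents share a pitch class. A## is pitch class 11; Cb is pitch class 11; Bbb is pitch class 9.
A## and Cb share pitch class 11, while Bbb is pitch class 9.

Bbb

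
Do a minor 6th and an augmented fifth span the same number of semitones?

A minor sixth spans 8 semitones; an augmented fifth spans 8.
They are enharmonically equivalent.

Yes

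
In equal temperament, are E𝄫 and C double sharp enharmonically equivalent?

Ebb = pitch class 2 and C## = pitch class 2 — the same pitch class, so they are enharmonic equivalents.

Yes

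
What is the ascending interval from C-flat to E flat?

The letter names run C→E, a span of 2 letter steps, so the interval is some kind of third.
Cb to Eb is 4 semitones. A major third is 4, so 4 makes it major.

major third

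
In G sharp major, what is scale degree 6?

E#

The G# major scale runs G# A# B# C# D# E# F##.
Degree 6 is E#.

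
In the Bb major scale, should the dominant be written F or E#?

F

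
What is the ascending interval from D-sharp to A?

diminished fifth

The letter names run D→A, a span of 4 letter steps, so the interval is some kind of fifth.
D# to A is 6 semitones. A perfect fifth is 7, so 6 makes it diminished.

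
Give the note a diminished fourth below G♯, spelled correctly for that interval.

D##

G down a perfect fourth is D, so the target letter is D.
From G#, a diminished fourth is 4 semitones down: D##.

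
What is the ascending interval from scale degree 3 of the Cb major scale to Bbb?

diminished fifth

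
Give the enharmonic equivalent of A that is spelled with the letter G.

Plain G sits 2 semitones below A, so on the letter G the same pitch needs a double sharp: G##.

G##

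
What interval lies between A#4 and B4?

minor second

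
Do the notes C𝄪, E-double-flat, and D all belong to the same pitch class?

C## is pitch class 2; Ebb is pitch class 2; D is pitch class 2.
All spellings map to pitch class 2, so they are enharmonically equivalent.

Yes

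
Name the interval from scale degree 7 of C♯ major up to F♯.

diminished fifth

Scale degree 7 of C# major is B#.
B# up to F#: letters B→F make it a fifth; 6 semitones makes it diminished.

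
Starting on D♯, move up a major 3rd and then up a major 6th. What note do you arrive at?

A major third up from D# is F## (letter F, 4 semitones up).
A major sixth up from F## is D## (letter D, 9 semitones up).

D##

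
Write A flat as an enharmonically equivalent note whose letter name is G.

G#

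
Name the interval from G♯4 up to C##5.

The letter names run G→C, a span of 3 letter steps, so the interval is some kind of fourth.
G# to C## is 6 semitones. A perfect fourth is 5, so 6 makes it augmented.

augmented fourth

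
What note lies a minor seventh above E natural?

E up a major seventh is D#, so the target letter is D.
From E, a minor seventh is 10 semitones up: D.

D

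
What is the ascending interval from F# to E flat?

diminished seventh

Counting letters F–G–A–B–C–D–E gives a seventh.
F#→Eb = 9 semitones, 2 narrower than the major seventh (11), so diminished.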